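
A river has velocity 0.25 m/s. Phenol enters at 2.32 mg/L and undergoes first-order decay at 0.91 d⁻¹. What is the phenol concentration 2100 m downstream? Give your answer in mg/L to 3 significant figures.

Travel time t = 2100 m / 0.25 m/s = 2100/0.25 = 8400 s = 0.09722 d.
First-order decay: C = 2.32·exp(−0.91·0.09722) = 2.32·0.9153 = 2.124 mg/L.

2.12 mg/L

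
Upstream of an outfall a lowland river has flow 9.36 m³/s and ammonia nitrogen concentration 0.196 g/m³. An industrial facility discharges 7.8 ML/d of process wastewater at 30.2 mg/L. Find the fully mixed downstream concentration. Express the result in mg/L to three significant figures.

0.483 mg/L

7.8 ML/d = 0.09028 m³/s.
Flow-weighted mixing gives C = (0.09028·30.2 + 9.36·0.196) / (0.09028 + 9.36) = 4.561/9.45 = 0.4826 mg/L.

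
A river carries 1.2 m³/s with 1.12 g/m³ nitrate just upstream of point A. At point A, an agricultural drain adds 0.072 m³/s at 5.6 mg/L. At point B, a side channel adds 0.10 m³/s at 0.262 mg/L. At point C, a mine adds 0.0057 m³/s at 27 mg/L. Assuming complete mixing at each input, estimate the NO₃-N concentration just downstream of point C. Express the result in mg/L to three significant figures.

1.40 mg/L

After input A: C = (1.2·1.12 + 0.072·5.6) / 1.272 = 1.374 mg/L.
After input B: C = (1.272·1.374 + 0.1·0.262) / 1.372 = 1.293 mg/L.
After input C: C = (1.372·1.293 + 0.0057·27) / 1.378 = 1.399 mg/L.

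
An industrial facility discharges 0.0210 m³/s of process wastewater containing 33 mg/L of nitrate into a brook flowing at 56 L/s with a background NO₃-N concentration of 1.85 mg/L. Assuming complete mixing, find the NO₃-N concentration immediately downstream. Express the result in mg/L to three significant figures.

10.3 mg/L

56 L/s = 0.056 m³/s.
By mass balance at complete mixing, C = (0.021·33 + 0.056·1.85) / (0.021 + 0.056) = 0.7966/0.077 = 10.35 mg/L.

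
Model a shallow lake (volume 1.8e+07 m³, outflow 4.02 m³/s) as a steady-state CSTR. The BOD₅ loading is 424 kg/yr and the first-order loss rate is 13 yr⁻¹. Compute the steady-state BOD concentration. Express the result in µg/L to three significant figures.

1.17 µg/L

Outflow Q = 4.02 m³/s × 3.156e+07 s/yr = 1.269e+08 m³/yr.
Steady-state CSTR mass balance: W = Q·C + k·V·C, so C = W/(Q + kV).
Q + kV = 1.269e+08 + 13·1.8e+07 = 3.609e+08 m³/yr.
C = 424/3.609e+08 = 1.175e-06 kg/m³ = 0.001175 mg/L = 1.175 µg/L.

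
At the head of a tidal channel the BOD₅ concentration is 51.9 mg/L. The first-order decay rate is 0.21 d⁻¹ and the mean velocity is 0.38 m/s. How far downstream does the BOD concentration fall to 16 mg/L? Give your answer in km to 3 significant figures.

184 km

From C = C₀·e^(−kt), t = ln(C₀/C)/k = ln(51.9/16)/0.21 = 1.177/0.21 = 5.603 d.
Distance = v·t = 0.38 m/s × 4.841e+05 s = 1.84e+05 m = 184 km.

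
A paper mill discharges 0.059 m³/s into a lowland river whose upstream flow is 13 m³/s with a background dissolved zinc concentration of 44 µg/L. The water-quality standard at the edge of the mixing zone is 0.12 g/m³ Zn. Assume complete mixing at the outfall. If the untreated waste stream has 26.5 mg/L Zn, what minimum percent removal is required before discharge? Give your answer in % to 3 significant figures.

44 µg/L = 0.044 mg/L.
Mass balance: 0.12·13.06 = 0.059·Cₑ + 13·0.044.
Cₑ = (1.567 − 0.572) / 0.059 = 16.87 mg/L.
Required removal = 1 − 16.87/26.5 = 36.36 %.

36.4 %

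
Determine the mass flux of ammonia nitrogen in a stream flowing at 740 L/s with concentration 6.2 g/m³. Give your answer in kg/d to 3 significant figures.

740 L/s = 0.74 m³/s.
Mass flux = Q·C = 0.74 m³/s × 6.2 g/m³ = 4.588 g/s.
= 4.588 g/s × 86.4 = 396.4 kg/d.

396 kg/d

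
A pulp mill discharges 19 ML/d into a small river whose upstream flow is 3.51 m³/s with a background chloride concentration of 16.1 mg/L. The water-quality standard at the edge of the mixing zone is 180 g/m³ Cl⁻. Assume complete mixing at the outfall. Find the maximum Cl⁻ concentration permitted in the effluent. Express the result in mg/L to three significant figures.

2800 mg/L

19 ML/d = 0.2199 m³/s.
Mass balance: 180·3.73 = 0.2199·Cₑ + 3.51·16.1.
Cₑ = (671.4 − 56.51) / 0.2199 = 2796 mg/L.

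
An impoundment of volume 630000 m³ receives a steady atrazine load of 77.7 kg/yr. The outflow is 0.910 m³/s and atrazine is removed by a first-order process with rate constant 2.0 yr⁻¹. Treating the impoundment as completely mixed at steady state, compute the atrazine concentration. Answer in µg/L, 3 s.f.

Outflow Q = 0.910 m³/s × 3.156e+07 s/yr = 2.872e+07 m³/yr.
Steady-state CSTR mass balance: W = Q·C + k·V·C, so C = W/(Q + kV).
Q + kV = 2.872e+07 + 2.0·630000 = 2.998e+07 m³/yr.
C = 77.7/2.998e+07 = 2.592e-06 kg/m³ = 0.002592 mg/L = 2.592 µg/L.

2.59 µg/L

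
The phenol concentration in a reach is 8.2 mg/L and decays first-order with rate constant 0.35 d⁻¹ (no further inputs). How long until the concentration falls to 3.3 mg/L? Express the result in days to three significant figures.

2.60 d

t = ln(C₀/C)/k = ln(8.2/3.3)/0.35 = 0.9102/0.35 = 2.601 d.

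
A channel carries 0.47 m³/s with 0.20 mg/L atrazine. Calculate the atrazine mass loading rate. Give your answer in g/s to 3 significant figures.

0.0940 g/s

Mass flux = Q·C = 0.47 m³/s × 0.2 g/m³ = 0.094 g/s.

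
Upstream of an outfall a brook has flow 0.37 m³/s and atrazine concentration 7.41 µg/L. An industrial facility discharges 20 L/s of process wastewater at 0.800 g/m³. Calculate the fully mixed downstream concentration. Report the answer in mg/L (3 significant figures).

0.0481 mg/L

20 L/s = 0.02 m³/s.
7.41 µg/L = 0.00741 mg/L.
Conservation of mass across the mixing zone: C = (0.02·0.8 + 0.37·0.00741) / (0.02 + 0.37) = 0.01874/0.39 = 0.04806 mg/L.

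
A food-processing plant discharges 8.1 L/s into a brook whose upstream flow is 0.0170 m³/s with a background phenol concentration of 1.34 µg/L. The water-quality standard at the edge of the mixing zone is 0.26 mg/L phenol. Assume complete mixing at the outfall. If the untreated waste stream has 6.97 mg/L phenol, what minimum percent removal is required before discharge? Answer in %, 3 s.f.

88.5 %

8.1 L/s = 0.0081 m³/s.
1.34 µg/L = 0.00134 mg/L.
Mass balance: 0.26·0.0251 = 0.0081·Cₑ + 0.017·0.00134.
Cₑ = (0.006526 − 2.278e-05) / 0.0081 = 0.8029 mg/L.
Required removal = 1 − 0.8029/6.97 = 88.48 %.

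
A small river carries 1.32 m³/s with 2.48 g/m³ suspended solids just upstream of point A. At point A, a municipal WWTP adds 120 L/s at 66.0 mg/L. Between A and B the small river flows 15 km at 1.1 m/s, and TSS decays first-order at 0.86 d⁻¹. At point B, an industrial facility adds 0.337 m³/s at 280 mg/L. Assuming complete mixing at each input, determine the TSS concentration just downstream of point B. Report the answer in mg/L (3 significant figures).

58.6 mg/L

120 L/s = 0.12 m³/s.
After input A: C = (1.32·2.48 + 0.12·66) / 1.44 = 7.773 mg/L.
Over the 15 km reach to input B (t = 1.364e+04 s = 0.1578 d), decay gives C = 7.773·exp(−0.86·0.1578) = 6.787 mg/L.
After input B: C = (1.44·6.787 + 0.337·280) / 1.777 = 58.6 mg/L.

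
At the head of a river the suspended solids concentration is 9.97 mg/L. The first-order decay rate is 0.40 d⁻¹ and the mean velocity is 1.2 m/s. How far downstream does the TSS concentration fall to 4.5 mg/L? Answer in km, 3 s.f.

From C = C₀·e^(−kt), t = ln(C₀/C)/k = ln(9.97/4.5)/0.40 = 0.7955/0.40 = 1.989 d.
Distance = v·t = 1.2 m/s × 1.718e+05 s = 2.062e+05 m = 206.2 km.

206 km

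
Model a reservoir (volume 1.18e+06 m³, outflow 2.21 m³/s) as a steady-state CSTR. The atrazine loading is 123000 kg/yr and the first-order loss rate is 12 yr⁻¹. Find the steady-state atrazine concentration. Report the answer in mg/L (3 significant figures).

1.47 mg/L

Outflow Q = 2.21 m³/s × 3.156e+07 s/yr = 6.974e+07 m³/yr.
Steady-state CSTR mass balance: W = Q·C + k·V·C, so C = W/(Q + kV).
Q + kV = 6.974e+07 + 12·1.18e+06 = 8.39e+07 m³/yr.
C = 123000/8.39e+07 = 0.001466 kg/m³ = 1.466 mg/L.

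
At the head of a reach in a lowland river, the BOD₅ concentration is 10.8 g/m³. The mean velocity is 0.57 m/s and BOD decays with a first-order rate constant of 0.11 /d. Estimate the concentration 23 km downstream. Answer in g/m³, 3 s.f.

Travel time t = 23 km / 0.57 m/s = 2.3e+04/0.57 = 4.035e+04 s = 0.467 d.
First-order decay: C = 10.8·exp(−0.11·0.467) = 10.8·0.9499 = 10.26 g/m³.

10.3 g/m³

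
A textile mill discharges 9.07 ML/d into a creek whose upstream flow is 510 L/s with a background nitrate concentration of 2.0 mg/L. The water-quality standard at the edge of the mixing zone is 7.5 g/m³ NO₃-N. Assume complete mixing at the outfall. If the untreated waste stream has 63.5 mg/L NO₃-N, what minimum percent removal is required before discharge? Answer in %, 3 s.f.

9.07 ML/d = 0.105 m³/s.
510 L/s = 0.51 m³/s.
Mass balance: 7.5·0.615 = 0.105·Cₑ + 0.51·2.
Cₑ = (4.612 − 1.02) / 0.105 = 34.22 mg/L.
Required removal = 1 − 34.22/63.5 = 46.11 %.

46.1 %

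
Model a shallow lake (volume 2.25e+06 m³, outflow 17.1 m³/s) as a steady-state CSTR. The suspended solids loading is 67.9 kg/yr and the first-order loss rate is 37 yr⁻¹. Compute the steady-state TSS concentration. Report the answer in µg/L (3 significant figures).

0.109 µg/L

Outflow Q = 17.1 m³/s × 3.156e+07 s/yr = 5.396e+08 m³/yr.
Steady-state CSTR mass balance: W = Q·C + k·V·C, so C = W/(Q + kV).
Q + kV = 5.396e+08 + 37·2.25e+06 = 6.229e+08 m³/yr.
C = 67.9/6.229e+08 = 1.09e-07 kg/m³ = 0.000109 mg/L = 0.109 µg/L.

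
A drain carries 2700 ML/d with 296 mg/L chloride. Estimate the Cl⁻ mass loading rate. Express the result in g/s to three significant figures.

9250 g/s

2700 ML/d = 31.25 m³/s.
Mass flux = Q·C = 31.25 m³/s × 296 g/m³ = 9250 g/s.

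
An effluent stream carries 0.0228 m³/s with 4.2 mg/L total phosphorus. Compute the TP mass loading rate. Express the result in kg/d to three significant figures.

Mass flux = Q·C = 0.0228 m³/s × 4.2 g/m³ = 0.09576 g/s.
= 0.09576 g/s × 86.4 = 8.274 kg/d.

8.27 kg/d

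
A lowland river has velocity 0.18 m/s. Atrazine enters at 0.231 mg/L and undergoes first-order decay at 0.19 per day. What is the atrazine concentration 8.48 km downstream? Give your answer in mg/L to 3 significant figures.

0.208 mg/L

Travel time t = 8.48 km / 0.18 m/s = 8480/0.18 = 4.711e+04 s = 0.5453 d.
First-order decay: C = 0.231·exp(−0.19·0.5453) = 0.231·0.9016 = 0.2083 mg/L.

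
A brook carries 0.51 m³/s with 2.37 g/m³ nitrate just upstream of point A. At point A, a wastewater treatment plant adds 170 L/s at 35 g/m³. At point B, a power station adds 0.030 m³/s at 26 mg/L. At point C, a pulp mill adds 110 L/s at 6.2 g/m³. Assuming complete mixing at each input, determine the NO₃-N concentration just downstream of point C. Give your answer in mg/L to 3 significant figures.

10.5 mg/L

170 L/s = 0.17 m³/s.
After input A: C = (0.51·2.37 + 0.17·35) / 0.68 = 10.53 mg/L.
After input B: C = (0.68·10.53 + 0.03·26) / 0.71 = 11.18 mg/L.
110 L/s = 0.11 m³/s.
After input C: C = (0.71·11.18 + 0.11·6.2) / 0.82 = 10.51 mg/L.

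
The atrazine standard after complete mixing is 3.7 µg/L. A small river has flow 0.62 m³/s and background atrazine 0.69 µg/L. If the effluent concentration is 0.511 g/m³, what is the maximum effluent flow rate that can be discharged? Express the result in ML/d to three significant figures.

0.318 ML/d

0.69 µg/L = 0.00069 mg/L.
3.7 µg/L = 0.0037 mg/L.
Mass balance at complete mixing: C_std·(Q_w + Q_r) = Q_w·C_e + Q_r·C_b.
Rearranging, Q_w = Q_r·(C_std − C_b)/(C_e − C_std) = 0.62·(0.0037 − 0.00069) / (0.511 − 0.0037) = 0.003679 m³/s.
= 0.3178 ML/d.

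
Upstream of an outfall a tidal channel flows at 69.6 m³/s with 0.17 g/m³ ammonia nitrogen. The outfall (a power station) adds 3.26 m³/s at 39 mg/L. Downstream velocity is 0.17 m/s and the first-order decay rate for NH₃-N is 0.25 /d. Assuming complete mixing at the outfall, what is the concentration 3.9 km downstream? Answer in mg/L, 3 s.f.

1.78 mg/L

After complete mixing, C₀ = (3.26·39 + 69.6·0.17) / 72.86 = 1.907 mg/L.
Travel time t = 3900 m / 0.17 m/s = 2.294e+04 s = 0.2655 d.
C = 1.907·exp(−0.25·0.2655) = 1.907·0.9358 = 1.785 mg/L.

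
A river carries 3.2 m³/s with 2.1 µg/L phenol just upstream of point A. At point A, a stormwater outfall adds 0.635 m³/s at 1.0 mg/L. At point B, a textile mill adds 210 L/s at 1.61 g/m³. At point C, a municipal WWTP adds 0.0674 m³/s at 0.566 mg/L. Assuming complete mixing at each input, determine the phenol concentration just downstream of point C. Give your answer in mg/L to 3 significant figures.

2.1 µg/L = 0.0021 mg/L.
After input A: C = (3.2·0.0021 + 0.635·1) / 3.835 = 0.1673 mg/L.
210 L/s = 0.21 m³/s.
After input B: C = (3.835·0.1673 + 0.21·1.61) / 4.045 = 0.2422 mg/L.
After input C: C = (4.045·0.2422 + 0.0674·0.566) / 4.112 = 0.2475 mg/L.

0.248 mg/L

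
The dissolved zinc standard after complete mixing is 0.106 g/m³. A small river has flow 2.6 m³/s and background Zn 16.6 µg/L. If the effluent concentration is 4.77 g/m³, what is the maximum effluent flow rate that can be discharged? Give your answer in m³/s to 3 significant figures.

16.6 µg/L = 0.0166 mg/L.
Mass balance at complete mixing: C_std·(Q_w + Q_r) = Q_w·C_e + Q_r·C_b.
Rearranging, Q_w = Q_r·(C_std − C_b)/(C_e − C_std) = 2.6·(0.106 − 0.0166) / (4.77 − 0.106) = 0.04984 m³/s.

0.0498 m³/s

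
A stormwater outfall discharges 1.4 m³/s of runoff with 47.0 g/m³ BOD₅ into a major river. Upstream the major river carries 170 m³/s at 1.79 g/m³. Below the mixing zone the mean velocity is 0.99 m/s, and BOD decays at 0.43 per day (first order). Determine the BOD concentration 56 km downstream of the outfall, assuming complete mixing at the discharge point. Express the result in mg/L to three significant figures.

1.63 mg/L

After complete mixing, C₀ = (1.4·47 + 170·1.79) / 171.4 = 2.159 mg/L.
Travel time t = 5.6e+04 m / 0.99 m/s = 5.657e+04 s = 0.6547 d.
C = 2.159·exp(−0.43·0.6547) = 2.159·0.7546 = 1.629 mg/L.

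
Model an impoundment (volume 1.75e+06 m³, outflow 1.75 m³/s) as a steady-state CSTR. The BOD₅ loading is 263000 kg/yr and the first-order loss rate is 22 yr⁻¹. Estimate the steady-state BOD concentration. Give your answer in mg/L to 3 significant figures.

Outflow Q = 1.75 m³/s × 3.156e+07 s/yr = 5.523e+07 m³/yr.
Steady-state CSTR mass balance: W = Q·C + k·V·C, so C = W/(Q + kV).
Q + kV = 5.523e+07 + 22·1.75e+06 = 9.373e+07 m³/yr.
C = 263000/9.373e+07 = 0.002806 kg/m³ = 2.806 mg/L.

2.81 mg/L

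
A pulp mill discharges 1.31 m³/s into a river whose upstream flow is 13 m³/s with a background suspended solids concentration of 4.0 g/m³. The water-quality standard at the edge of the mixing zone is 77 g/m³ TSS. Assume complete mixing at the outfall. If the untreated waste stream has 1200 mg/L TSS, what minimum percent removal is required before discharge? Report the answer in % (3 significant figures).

Mass balance: 77·14.31 = 1.31·Cₑ + 13·4.
Cₑ = (1102 − 52) / 1.31 = 801.4 mg/L.
Required removal = 1 − 801.4/1200 = 33.21 %.

33.2 %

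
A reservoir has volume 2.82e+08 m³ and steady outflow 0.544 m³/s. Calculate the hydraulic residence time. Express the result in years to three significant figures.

16.4 yr

Q = 0.544 m³/s × 3.156e+07 s/yr = 1.717e+07 m³/yr.
Hydraulic residence time τ = V/Q = 2.82e+08/1.717e+07 = 16.43 yr.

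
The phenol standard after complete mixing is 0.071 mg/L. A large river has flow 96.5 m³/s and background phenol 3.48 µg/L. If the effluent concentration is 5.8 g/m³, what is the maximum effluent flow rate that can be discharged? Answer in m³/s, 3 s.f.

3.48 µg/L = 0.00348 mg/L.
Mass balance at complete mixing: C_std·(Q_w + Q_r) = Q_w·C_e + Q_r·C_b.
Rearranging, Q_w = Q_r·(C_std − C_b)/(C_e − C_std) = 96.5·(0.071 − 0.00348) / (5.8 − 0.071) = 1.137 m³/s.

1.14 m³/s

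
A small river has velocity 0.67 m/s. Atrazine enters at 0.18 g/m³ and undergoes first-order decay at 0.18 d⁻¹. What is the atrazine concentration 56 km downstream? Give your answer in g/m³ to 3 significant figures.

Travel time t = 56 km / 0.67 m/s = 5.6e+04/0.67 = 8.358e+04 s = 0.9674 d.
First-order decay: C = 0.18·exp(−0.18·0.9674) = 0.18·0.8402 = 0.1512 g/m³.

0.151 g/m³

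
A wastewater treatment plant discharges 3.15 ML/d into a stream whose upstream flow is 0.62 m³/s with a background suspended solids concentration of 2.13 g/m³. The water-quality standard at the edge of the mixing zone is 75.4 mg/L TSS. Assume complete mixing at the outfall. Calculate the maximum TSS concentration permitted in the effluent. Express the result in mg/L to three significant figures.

3.15 ML/d = 0.03646 m³/s.
Mass balance: 75.4·0.6565 = 0.03646·Cₑ + 0.62·2.13.
Cₑ = (49.5 − 1.321) / 0.03646 = 1321 mg/L.

1320 mg/L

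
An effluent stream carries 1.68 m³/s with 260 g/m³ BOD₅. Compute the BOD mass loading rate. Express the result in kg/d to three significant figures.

Mass flux = Q·C = 1.68 m³/s × 260 g/m³ = 436.8 g/s.
= 436.8 g/s × 86.4 = 3.774e+04 kg/d.

37700 kg/d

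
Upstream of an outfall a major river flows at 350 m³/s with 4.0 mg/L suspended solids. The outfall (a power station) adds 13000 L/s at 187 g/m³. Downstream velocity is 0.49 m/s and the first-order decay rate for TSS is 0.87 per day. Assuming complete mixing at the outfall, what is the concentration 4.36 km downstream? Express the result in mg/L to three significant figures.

13000 L/s = 13 m³/s.
After complete mixing, C₀ = (13·187 + 350·4) / 363 = 10.55 mg/L.
Travel time t = 4360 m / 0.49 m/s = 8898 s = 0.103 d.
C = 10.55·exp(−0.87·0.103) = 10.55·0.9143 = 9.649 mg/L.

9.65 mg/L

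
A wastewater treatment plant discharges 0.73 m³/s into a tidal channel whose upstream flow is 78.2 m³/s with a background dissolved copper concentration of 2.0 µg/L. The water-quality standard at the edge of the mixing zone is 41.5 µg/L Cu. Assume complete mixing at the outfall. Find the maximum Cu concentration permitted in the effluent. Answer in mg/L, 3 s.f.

4.27 mg/L

2.0 µg/L = 0.002 mg/L.
41.5 µg/L = 0.0415 mg/L.
Mass balance: 0.0415·78.93 = 0.73·Cₑ + 78.2·0.002.
Cₑ = (3.276 − 0.1564) / 0.73 = 4.273 mg/L.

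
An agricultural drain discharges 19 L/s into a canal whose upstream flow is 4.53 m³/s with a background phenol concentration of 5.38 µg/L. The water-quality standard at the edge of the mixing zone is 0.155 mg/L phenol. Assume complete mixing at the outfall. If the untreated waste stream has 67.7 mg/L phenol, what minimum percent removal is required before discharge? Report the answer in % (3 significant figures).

19 L/s = 0.019 m³/s.
5.38 µg/L = 0.00538 mg/L.
Mass balance: 0.155·4.549 = 0.019·Cₑ + 4.53·0.00538.
Cₑ = (0.7051 − 0.02437) / 0.019 = 35.83 mg/L.
Required removal = 1 − 35.83/67.7 = 47.08 %.

47.1 %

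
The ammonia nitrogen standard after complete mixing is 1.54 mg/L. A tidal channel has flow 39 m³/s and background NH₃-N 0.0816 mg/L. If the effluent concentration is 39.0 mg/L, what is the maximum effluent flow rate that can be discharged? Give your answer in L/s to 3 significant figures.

1520 L/s

Mass balance at complete mixing: C_std·(Q_w + Q_r) = Q_w·C_e + Q_r·C_b.
Rearranging, Q_w = Q_r·(C_std − C_b)/(C_e − C_std) = 39·(1.54 − 0.0816) / (39 − 1.54) = 1.518 m³/s.
= 1518 L/s.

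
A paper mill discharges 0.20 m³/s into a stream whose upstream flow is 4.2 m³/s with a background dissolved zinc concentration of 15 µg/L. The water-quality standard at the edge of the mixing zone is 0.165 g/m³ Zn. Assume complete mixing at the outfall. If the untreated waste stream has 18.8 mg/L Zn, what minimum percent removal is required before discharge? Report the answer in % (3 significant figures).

82.4 %

15 µg/L = 0.015 mg/L.
Mass balance: 0.165·4.4 = 0.2·Cₑ + 4.2·0.015.
Cₑ = (0.726 − 0.063) / 0.2 = 3.315 mg/L.
Required removal = 1 − 3.315/18.8 = 82.37 %.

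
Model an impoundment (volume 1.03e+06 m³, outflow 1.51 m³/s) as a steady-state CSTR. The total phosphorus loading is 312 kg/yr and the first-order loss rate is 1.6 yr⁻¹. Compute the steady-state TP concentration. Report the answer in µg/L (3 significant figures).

Outflow Q = 1.51 m³/s × 3.156e+07 s/yr = 4.765e+07 m³/yr.
Steady-state CSTR mass balance: W = Q·C + k·V·C, so C = W/(Q + kV).
Q + kV = 4.765e+07 + 1.6·1.03e+06 = 4.93e+07 m³/yr.
C = 312/4.93e+07 = 6.329e-06 kg/m³ = 0.006329 mg/L = 6.329 µg/L.

6.33 µg/L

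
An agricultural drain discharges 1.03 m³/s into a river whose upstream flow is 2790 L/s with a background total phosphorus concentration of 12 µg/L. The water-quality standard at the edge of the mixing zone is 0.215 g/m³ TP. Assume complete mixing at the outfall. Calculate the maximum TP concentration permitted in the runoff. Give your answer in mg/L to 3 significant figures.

0.765 mg/L

2790 L/s = 2.79 m³/s.
12 µg/L = 0.012 mg/L.
Mass balance: 0.215·3.82 = 1.03·Cₑ + 2.79·0.012.
Cₑ = (0.8213 − 0.03348) / 1.03 = 0.7649 mg/L.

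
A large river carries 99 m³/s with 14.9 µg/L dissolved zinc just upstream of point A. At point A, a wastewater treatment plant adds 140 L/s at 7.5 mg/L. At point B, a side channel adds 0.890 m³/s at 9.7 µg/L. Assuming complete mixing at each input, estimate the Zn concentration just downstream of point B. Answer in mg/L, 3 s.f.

14.9 µg/L = 0.0149 mg/L.
140 L/s = 0.14 m³/s.
After input A: C = (99·0.0149 + 0.14·7.5) / 99.14 = 0.02547 mg/L.
9.7 µg/L = 0.0097 mg/L.
After input B: C = (99.14·0.02547 + 0.89·0.0097) / 100 = 0.02533 mg/L.

0.0253 mg/L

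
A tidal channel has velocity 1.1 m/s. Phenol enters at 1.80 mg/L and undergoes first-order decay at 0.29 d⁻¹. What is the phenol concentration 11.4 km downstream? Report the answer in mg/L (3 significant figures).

Travel time t = 11.4 km / 1.1 m/s = 1.14e+04/1.1 = 1.036e+04 s = 0.1199 d.
First-order decay: C = 1.80·exp(−0.29·0.1199) = 1.80·0.9658 = 1.738 mg/L.

1.74 mg/L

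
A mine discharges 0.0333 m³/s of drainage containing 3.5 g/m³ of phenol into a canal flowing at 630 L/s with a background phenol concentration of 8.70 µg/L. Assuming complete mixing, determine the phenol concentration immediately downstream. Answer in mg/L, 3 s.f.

630 L/s = 0.63 m³/s.
8.70 µg/L = 0.0087 mg/L.
Conservation of mass across the mixing zone: C = (0.0333·3.5 + 0.63·0.0087) / (0.0333 + 0.63) = 0.122/0.6633 = 0.184 mg/L.

0.184 mg/L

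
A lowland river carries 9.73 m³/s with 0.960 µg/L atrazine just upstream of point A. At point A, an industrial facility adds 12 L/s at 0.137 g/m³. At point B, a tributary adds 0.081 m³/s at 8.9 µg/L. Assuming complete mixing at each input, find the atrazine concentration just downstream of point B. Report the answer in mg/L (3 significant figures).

0.960 µg/L = 0.00096 mg/L.
12 L/s = 0.012 m³/s.
After input A: C = (9.73·0.00096 + 0.012·0.137) / 9.742 = 0.001128 mg/L.
8.9 µg/L = 0.0089 mg/L.
After input B: C = (9.742·0.001128 + 0.081·0.0089) / 9.823 = 0.001192 mg/L.

0.00119 mg/L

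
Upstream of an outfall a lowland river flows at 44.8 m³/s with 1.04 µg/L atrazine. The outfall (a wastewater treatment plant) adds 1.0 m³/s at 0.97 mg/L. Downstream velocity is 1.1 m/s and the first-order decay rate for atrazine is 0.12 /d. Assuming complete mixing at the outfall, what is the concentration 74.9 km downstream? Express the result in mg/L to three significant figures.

0.0202 mg/L

1.04 µg/L = 0.00104 mg/L.
After complete mixing, C₀ = (1·0.97 + 44.8·0.00104) / 45.8 = 0.0222 mg/L.
Travel time t = 7.49e+04 m / 1.1 m/s = 6.809e+04 s = 0.7881 d.
C = 0.0222·exp(−0.12·0.7881) = 0.0222·0.9098 = 0.02019 mg/L.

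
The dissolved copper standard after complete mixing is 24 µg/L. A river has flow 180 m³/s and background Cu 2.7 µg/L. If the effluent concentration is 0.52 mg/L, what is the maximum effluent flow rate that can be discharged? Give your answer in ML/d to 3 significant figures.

2.7 µg/L = 0.0027 mg/L.
24 µg/L = 0.024 mg/L.
Mass balance at complete mixing: C_std·(Q_w + Q_r) = Q_w·C_e + Q_r·C_b.
Rearranging, Q_w = Q_r·(C_std − C_b)/(C_e − C_std) = 180·(0.024 − 0.0027) / (0.52 − 0.024) = 7.73 m³/s.
= 667.9 ML/d.

668 ML/d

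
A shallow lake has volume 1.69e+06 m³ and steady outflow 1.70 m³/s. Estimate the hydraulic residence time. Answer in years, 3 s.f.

Q = 1.70 m³/s × 3.156e+07 s/yr = 5.365e+07 m³/yr.
Hydraulic residence time τ = V/Q = 1.69e+06/5.365e+07 = 0.0315 yr.

0.0315 yr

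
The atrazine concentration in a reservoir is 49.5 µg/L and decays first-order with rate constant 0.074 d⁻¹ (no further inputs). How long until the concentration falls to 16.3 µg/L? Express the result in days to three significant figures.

15.0 d

t = ln(C₀/C)/k = ln(49.5/16.3)/0.074 = 1.111/0.074 = 15.01 d.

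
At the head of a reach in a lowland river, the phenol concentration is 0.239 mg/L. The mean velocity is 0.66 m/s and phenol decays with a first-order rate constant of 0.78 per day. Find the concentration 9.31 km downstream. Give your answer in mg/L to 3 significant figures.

Travel time t = 9.31 km / 0.66 m/s = 9310/0.66 = 1.411e+04 s = 0.1633 d.
First-order decay: C = 0.239·exp(−0.78·0.1633) = 0.239·0.8804 = 0.2104 mg/L.

0.210 mg/L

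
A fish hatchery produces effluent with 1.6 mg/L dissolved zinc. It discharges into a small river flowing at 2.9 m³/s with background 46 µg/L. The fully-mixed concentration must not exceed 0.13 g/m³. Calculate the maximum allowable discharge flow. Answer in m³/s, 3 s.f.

46 µg/L = 0.046 mg/L.
Mass balance at complete mixing: C_std·(Q_w + Q_r) = Q_w·C_e + Q_r·C_b.
Rearranging, Q_w = Q_r·(C_std − C_b)/(C_e − C_std) = 2.9·(0.13 − 0.046) / (1.6 − 0.13) = 0.1657 m³/s.

0.166 m³/s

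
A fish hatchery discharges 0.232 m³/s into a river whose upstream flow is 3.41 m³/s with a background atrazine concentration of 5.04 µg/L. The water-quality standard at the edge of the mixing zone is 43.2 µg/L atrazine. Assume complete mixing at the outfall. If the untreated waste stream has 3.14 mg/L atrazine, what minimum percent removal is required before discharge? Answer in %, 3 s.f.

80.8 %

5.04 µg/L = 0.00504 mg/L.
43.2 µg/L = 0.0432 mg/L.
Mass balance: 0.0432·3.642 = 0.232·Cₑ + 3.41·0.00504.
Cₑ = (0.1573 − 0.01719) / 0.232 = 0.6041 mg/L.
Required removal = 1 − 0.6041/3.14 = 80.76 %.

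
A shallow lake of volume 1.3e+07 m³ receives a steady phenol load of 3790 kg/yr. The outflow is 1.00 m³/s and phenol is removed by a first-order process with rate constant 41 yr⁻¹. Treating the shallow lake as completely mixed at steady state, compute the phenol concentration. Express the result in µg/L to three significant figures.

Outflow Q = 1.00 m³/s × 3.156e+07 s/yr = 3.156e+07 m³/yr.
Steady-state CSTR mass balance: W = Q·C + k·V·C, so C = W/(Q + kV).
Q + kV = 3.156e+07 + 41·1.3e+07 = 5.646e+08 m³/yr.
C = 3790/5.646e+08 = 6.713e-06 kg/m³ = 0.006713 mg/L = 6.713 µg/L.

6.71 µg/L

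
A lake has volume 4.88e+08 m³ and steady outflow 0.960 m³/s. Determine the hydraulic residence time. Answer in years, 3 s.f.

16.1 yr

Q = 0.960 m³/s × 3.156e+07 s/yr = 3.03e+07 m³/yr.
Hydraulic residence time τ = V/Q = 4.88e+08/3.03e+07 = 16.11 yr.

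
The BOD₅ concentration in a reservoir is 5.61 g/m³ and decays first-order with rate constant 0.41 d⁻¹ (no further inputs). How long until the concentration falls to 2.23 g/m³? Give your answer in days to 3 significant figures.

t = ln(C₀/C)/k = ln(5.61/2.23)/0.41 = 0.9225/0.41 = 2.25 d.

2.25 d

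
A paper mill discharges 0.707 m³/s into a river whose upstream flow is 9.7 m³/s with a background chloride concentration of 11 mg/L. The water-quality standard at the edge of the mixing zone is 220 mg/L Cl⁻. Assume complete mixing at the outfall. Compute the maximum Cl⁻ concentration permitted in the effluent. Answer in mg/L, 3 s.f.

Mass balance: 220·10.41 = 0.707·Cₑ + 9.7·11.
Cₑ = (2290 − 106.7) / 0.707 = 3087 mg/L.

3090 mg/L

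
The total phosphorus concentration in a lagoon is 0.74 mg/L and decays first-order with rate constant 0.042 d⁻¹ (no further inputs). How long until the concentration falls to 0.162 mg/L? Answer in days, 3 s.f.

36.2 d

t = ln(C₀/C)/k = ln(0.74/0.162)/0.042 = 1.519/0.042 = 36.17 d.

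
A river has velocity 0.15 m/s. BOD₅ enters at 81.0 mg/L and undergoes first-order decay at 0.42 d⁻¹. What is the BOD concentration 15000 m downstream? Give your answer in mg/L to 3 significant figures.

49.8 mg/L

Travel time t = 15000 m / 0.15 m/s = 1.5e+04/0.15 = 1e+05 s = 1.157 d.
First-order decay: C = 81.0·exp(−0.42·1.157) = 81.0·0.615 = 49.82 mg/L.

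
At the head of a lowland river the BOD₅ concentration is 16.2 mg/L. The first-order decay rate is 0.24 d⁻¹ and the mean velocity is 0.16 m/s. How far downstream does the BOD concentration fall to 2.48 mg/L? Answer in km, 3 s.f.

From C = C₀·e^(−kt), t = ln(C₀/C)/k = ln(16.2/2.48)/0.24 = 1.877/0.24 = 7.82 d.
Distance = v·t = 0.16 m/s × 6.756e+05 s = 1.081e+05 m = 108.1 km.

108 km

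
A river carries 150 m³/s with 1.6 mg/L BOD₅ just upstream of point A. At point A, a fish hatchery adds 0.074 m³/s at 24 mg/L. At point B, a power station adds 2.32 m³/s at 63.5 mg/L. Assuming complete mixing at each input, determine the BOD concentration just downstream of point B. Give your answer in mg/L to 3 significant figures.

2.55 mg/L

After input A: C = (150·1.6 + 0.074·24) / 150.1 = 1.611 mg/L.
After input B: C = (150.1·1.611 + 2.32·63.5) / 152.4 = 2.553 mg/L.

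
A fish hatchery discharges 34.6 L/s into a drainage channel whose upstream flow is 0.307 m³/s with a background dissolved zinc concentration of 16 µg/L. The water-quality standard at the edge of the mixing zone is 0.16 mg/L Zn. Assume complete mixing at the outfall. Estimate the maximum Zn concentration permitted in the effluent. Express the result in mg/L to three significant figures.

1.44 mg/L

34.6 L/s = 0.0346 m³/s.
16 µg/L = 0.016 mg/L.
Mass balance: 0.16·0.3416 = 0.0346·Cₑ + 0.307·0.016.
Cₑ = (0.05466 − 0.004912) / 0.0346 = 1.438 mg/L.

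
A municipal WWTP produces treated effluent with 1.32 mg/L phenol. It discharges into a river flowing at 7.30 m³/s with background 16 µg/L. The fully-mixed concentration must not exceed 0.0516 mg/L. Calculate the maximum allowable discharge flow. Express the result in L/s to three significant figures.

16 µg/L = 0.016 mg/L.
Mass balance at complete mixing: C_std·(Q_w + Q_r) = Q_w·C_e + Q_r·C_b.
Rearranging, Q_w = Q_r·(C_std − C_b)/(C_e − C_std) = 7.30·(0.0516 − 0.016) / (1.32 − 0.0516) = 0.2049 m³/s.
= 204.9 L/s.

205 L/s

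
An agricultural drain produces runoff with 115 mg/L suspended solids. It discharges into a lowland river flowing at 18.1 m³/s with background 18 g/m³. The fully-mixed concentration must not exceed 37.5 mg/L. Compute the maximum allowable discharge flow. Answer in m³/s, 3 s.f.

4.55 m³/s

Mass balance at complete mixing: C_std·(Q_w + Q_r) = Q_w·C_e + Q_r·C_b.
Rearranging, Q_w = Q_r·(C_std − C_b)/(C_e − C_std) = 18.1·(37.5 − 18) / (115 − 37.5) = 4.554 m³/s.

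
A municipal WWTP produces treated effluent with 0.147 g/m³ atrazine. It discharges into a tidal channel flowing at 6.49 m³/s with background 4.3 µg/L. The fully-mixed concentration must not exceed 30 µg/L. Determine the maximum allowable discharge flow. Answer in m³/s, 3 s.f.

4.3 µg/L = 0.0043 mg/L.
30 µg/L = 0.03 mg/L.
Mass balance at complete mixing: C_std·(Q_w + Q_r) = Q_w·C_e + Q_r·C_b.
Rearranging, Q_w = Q_r·(C_std − C_b)/(C_e − C_std) = 6.49·(0.03 − 0.0043) / (0.147 − 0.03) = 1.426 m³/s.

1.43 m³/s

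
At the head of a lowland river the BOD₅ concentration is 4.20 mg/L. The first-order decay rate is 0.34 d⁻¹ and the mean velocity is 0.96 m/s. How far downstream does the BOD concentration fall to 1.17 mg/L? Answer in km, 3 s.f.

312 km

From C = C₀·e^(−kt), t = ln(C₀/C)/k = ln(4.20/1.17)/0.34 = 1.278/0.34 = 3.759 d.
Distance = v·t = 0.96 m/s × 3.248e+05 s = 3.118e+05 m = 311.8 km.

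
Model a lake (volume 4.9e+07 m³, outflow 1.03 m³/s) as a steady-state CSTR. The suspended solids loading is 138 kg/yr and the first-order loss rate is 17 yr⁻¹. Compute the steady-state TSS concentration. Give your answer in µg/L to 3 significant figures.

0.159 µg/L

Outflow Q = 1.03 m³/s × 3.156e+07 s/yr = 3.25e+07 m³/yr.
Steady-state CSTR mass balance: W = Q·C + k·V·C, so C = W/(Q + kV).
Q + kV = 3.25e+07 + 17·4.9e+07 = 8.655e+08 m³/yr.
C = 138/8.655e+08 = 1.594e-07 kg/m³ = 0.0001594 mg/L = 0.1594 µg/L.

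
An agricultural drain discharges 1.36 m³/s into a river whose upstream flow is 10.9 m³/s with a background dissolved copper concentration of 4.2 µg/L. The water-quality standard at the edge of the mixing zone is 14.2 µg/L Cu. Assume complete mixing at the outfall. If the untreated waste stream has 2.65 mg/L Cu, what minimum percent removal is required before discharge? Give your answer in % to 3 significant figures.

96.4 %

4.2 µg/L = 0.0042 mg/L.
14.2 µg/L = 0.0142 mg/L.
Mass balance: 0.0142·12.26 = 1.36·Cₑ + 10.9·0.0042.
Cₑ = (0.1741 − 0.04578) / 1.36 = 0.09435 mg/L.
Required removal = 1 − 0.09435/2.65 = 96.44 %.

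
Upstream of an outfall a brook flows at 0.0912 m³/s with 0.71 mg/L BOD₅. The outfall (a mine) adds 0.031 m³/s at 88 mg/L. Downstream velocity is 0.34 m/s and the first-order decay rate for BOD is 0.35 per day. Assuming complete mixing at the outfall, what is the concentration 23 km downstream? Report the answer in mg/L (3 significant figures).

After complete mixing, C₀ = (0.031·88 + 0.0912·0.71) / 0.1222 = 22.85 mg/L.
Travel time t = 2.3e+04 m / 0.34 m/s = 6.765e+04 s = 0.783 d.
C = 22.85·exp(−0.35·0.783) = 22.85·0.7603 = 17.38 mg/L.

17.4 mg/L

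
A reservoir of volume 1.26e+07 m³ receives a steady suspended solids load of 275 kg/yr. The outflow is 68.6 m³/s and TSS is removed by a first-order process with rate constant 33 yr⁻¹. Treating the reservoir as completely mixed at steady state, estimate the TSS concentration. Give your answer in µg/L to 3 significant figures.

Outflow Q = 68.6 m³/s × 3.156e+07 s/yr = 2.165e+09 m³/yr.
Steady-state CSTR mass balance: W = Q·C + k·V·C, so C = W/(Q + kV).
Q + kV = 2.165e+09 + 33·1.26e+07 = 2.581e+09 m³/yr.
C = 275/2.581e+09 = 1.066e-07 kg/m³ = 0.0001066 mg/L = 0.1066 µg/L.

0.107 µg/L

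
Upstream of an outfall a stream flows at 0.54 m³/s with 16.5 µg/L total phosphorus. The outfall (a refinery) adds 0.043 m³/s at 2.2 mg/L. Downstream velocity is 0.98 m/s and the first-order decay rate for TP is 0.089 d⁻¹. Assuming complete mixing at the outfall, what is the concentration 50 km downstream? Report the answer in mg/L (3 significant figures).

0.168 mg/L

16.5 µg/L = 0.0165 mg/L.
After complete mixing, C₀ = (0.043·2.2 + 0.54·0.0165) / 0.583 = 0.1775 mg/L.
Travel time t = 5e+04 m / 0.98 m/s = 5.102e+04 s = 0.5905 d.
C = 0.1775·exp(−0.089·0.5905) = 0.1775·0.9488 = 0.1685 mg/L.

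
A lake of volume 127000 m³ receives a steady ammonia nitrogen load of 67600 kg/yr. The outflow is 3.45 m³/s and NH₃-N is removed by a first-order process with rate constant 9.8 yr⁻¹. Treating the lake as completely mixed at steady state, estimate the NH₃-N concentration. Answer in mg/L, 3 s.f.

Outflow Q = 3.45 m³/s × 3.156e+07 s/yr = 1.089e+08 m³/yr.
Steady-state CSTR mass balance: W = Q·C + k·V·C, so C = W/(Q + kV).
Q + kV = 1.089e+08 + 9.8·127000 = 1.101e+08 m³/yr.
C = 67600/1.101e+08 = 0.0006139 kg/m³ = 0.6139 mg/L.

0.614 mg/L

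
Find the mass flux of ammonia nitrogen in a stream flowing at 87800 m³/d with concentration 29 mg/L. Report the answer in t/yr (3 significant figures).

930 t/yr

87800 m³/d = 1.016 m³/s.
Mass flux = Q·C = 1.016 m³/s × 29 g/m³ = 29.47 g/s.
= 29.47 g/s × 31.56 = 930 t/yr.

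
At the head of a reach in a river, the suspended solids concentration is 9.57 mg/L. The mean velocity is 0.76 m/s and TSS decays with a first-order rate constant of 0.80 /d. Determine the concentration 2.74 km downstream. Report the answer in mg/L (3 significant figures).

Travel time t = 2.74 km / 0.76 m/s = 2740/0.76 = 3605 s = 0.04173 d.
First-order decay: C = 9.57·exp(−0.80·0.04173) = 9.57·0.9672 = 9.256 mg/L.

9.26 mg/L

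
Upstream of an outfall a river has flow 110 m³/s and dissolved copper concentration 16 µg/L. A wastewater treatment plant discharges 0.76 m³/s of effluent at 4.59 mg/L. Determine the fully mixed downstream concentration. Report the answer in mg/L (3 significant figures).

0.0474 mg/L

16 µg/L = 0.016 mg/L.
Flow-weighted mixing gives C = (0.76·4.59 + 110·0.016) / (0.76 + 110) = 5.248/110.8 = 0.04739 mg/L.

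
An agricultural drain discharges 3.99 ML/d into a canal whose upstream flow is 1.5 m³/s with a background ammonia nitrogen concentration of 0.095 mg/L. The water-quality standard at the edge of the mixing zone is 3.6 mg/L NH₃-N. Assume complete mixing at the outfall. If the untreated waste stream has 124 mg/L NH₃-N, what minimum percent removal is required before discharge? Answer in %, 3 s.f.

3.99 ML/d = 0.04618 m³/s.
Mass balance: 3.6·1.546 = 0.04618·Cₑ + 1.5·0.095.
Cₑ = (5.566 − 0.1425) / 0.04618 = 117.4 mg/L.
Required removal = 1 − 117.4/124 = 5.285 %.

5.28 %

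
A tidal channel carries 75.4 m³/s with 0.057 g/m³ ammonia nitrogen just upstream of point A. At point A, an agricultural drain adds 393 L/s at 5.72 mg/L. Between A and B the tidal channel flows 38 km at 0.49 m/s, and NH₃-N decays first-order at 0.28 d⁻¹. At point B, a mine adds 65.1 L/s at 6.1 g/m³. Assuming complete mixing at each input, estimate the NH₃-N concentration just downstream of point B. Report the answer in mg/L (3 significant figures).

0.0723 mg/L

393 L/s = 0.393 m³/s.
After input A: C = (75.4·0.057 + 0.393·5.72) / 75.79 = 0.08636 mg/L.
Over the 38 km reach to input B (t = 7.755e+04 s = 0.8976 d), decay gives C = 0.08636·exp(−0.28·0.8976) = 0.06717 mg/L.
65.1 L/s = 0.0651 m³/s.
After input B: C = (75.79·0.06717 + 0.0651·6.1) / 75.86 = 0.07235 mg/L.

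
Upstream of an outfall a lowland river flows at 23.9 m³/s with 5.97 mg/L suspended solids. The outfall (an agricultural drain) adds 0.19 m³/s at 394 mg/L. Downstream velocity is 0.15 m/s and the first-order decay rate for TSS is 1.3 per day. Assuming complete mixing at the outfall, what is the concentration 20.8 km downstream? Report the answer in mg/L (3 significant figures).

1.12 mg/L

After complete mixing, C₀ = (0.19·394 + 23.9·5.97) / 24.09 = 9.03 mg/L.
Travel time t = 2.08e+04 m / 0.15 m/s = 1.387e+05 s = 1.605 d.
C = 9.03·exp(−1.3·1.605) = 9.03·0.1241 = 1.121 mg/L.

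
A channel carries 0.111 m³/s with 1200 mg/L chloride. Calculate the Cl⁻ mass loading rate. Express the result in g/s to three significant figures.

Mass flux = Q·C = 0.111 m³/s × 1200 g/m³ = 133.2 g/s.

133 g/s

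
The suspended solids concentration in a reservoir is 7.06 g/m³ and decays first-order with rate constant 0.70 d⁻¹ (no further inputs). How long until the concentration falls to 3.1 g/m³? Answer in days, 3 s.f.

1.18 d

t = ln(C₀/C)/k = ln(7.06/3.1)/0.70 = 0.823/0.70 = 1.176 d.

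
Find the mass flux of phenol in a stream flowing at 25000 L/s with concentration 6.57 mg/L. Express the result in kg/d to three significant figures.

14200 kg/d

25000 L/s = 25 m³/s.
Mass flux = Q·C = 25 m³/s × 6.57 g/m³ = 164.2 g/s.
= 164.2 g/s × 86.4 = 1.419e+04 kg/d.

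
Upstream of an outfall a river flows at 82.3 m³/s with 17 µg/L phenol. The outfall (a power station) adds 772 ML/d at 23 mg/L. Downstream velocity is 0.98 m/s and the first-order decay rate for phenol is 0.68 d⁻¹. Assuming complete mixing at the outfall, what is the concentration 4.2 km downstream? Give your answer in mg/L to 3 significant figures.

772 ML/d = 8.935 m³/s.
17 µg/L = 0.017 mg/L.
After complete mixing, C₀ = (8.935·23 + 82.3·0.017) / 91.24 = 2.268 mg/L.
Travel time t = 4200 m / 0.98 m/s = 4286 s = 0.0496 d.
C = 2.268·exp(−0.68·0.0496) = 2.268·0.9668 = 2.193 mg/L.

2.19 mg/L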